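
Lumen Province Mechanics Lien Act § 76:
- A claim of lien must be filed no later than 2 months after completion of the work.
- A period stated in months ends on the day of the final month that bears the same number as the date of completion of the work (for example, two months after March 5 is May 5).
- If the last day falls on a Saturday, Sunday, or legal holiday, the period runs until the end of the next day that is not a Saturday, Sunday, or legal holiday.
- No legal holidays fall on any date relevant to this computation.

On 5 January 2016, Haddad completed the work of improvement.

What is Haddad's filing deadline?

March 7, 2016

2 months after 5 January 2016 is March 5, 2016.
March 5, 2016 is Saturday; March 6, 2016 is Sunday. The next qualifying day is March 7, 2016.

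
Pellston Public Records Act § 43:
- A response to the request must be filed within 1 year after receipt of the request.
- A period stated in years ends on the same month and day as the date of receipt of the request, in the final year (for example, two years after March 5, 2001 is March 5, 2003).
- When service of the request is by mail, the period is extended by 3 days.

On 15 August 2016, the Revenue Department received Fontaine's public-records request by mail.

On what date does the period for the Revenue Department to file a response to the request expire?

1 year after 15 August 2016 is August 15, 2017.
Service was by mail, adding 3 days: August 15, 2017 + 3 days = August 18, 2017.

August 18, 2017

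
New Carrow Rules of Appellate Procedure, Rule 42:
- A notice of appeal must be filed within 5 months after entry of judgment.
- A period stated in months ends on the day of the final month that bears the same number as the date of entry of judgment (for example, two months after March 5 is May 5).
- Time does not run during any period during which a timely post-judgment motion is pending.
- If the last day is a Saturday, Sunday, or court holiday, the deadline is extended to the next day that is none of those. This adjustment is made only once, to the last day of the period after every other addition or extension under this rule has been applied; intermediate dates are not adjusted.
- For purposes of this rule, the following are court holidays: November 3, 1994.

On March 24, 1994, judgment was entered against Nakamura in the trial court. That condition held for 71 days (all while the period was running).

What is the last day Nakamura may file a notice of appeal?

November 4, 1994

5 months after March 24, 1994 is August 24, 1994.
Tolling adds 71 days: August 24, 1994 + 71 days = November 3, 1994.
November 3, 1994 is a listed holiday. The next qualifying day is November 4, 1994.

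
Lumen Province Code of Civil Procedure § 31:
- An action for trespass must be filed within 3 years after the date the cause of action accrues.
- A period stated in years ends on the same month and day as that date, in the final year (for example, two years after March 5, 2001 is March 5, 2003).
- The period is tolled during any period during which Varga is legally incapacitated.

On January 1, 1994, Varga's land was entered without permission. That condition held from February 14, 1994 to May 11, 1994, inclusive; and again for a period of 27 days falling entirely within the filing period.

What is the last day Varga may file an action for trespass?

3 years after January 1, 1994 is January 1, 1997.
From February 14, 1994 through May 11, 1994 inclusive is 87 days; tolling adds 87 days: January 1, 1997 + 87 days = March 29, 1997.
Tolling adds 27 days: March 29, 1997 + 27 days = April 25, 1997.

April 25, 1997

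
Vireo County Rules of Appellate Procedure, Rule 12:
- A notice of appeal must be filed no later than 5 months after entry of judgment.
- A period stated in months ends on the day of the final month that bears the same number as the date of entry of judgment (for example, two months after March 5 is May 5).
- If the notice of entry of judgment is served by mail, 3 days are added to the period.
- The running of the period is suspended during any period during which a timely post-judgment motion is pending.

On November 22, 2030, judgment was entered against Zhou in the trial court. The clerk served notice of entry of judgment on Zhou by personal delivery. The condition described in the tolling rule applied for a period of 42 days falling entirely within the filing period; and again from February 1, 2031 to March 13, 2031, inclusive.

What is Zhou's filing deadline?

July 14, 2031

5 months after November 22, 2030 is April 22, 2031.
Service was not by mail, so no mail extension applies.
Tolling adds 42 days: April 22, 2031 + 42 days = June 3, 2031.
From February 1, 2031 through March 13, 2031 inclusive is 41 days; tolling adds 41 days: June 3, 2031 + 41 days = July 14, 2031.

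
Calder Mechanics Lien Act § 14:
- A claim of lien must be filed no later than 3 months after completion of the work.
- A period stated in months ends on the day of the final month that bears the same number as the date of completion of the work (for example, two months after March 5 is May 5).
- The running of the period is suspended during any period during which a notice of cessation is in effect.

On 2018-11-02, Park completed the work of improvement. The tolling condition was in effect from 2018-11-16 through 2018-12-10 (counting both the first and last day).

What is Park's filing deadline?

February 27, 2019

3 months after 2018-11-02 is February 2, 2019.
From November 16, 2018 through December 10, 2018 inclusive is 25 days; tolling adds 25 days: February 2, 2019 + 25 days = February 27, 2019.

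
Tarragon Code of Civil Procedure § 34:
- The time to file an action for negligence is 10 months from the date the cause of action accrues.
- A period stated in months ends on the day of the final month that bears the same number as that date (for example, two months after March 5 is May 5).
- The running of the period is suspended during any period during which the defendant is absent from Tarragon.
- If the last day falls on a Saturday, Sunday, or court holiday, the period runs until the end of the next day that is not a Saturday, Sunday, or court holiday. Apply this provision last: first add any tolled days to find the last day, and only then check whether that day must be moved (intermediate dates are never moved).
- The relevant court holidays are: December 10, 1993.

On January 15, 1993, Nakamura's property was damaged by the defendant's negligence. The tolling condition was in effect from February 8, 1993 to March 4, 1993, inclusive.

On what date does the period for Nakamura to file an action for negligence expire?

10 months after January 15, 1993 is November 15, 1993.
From February 8, 1993 through March 4, 1993 inclusive is 25 days; tolling adds 25 days: November 15, 1993 + 25 days = December 10, 1993.
December 10, 1993 is a listed holiday; December 11, 1993 is Saturday; December 12, 1993 is Sunday. The next qualifying day is December 13, 1993.

December 13, 1993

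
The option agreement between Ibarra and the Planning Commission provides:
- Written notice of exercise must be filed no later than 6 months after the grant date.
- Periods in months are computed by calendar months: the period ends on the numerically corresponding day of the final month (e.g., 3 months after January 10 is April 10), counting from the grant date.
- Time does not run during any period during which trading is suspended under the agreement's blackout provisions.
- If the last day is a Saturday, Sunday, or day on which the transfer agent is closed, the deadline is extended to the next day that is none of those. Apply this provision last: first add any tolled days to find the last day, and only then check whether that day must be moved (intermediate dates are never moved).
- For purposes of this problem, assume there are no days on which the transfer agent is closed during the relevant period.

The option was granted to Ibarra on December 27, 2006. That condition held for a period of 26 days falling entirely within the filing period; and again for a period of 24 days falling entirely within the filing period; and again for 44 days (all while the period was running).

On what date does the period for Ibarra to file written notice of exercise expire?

6 months after December 27, 2006 is June 27, 2007.
Tolling adds 26 days: June 27, 2007 + 26 days = July 23, 2007.
Tolling adds 24 days: July 23, 2007 + 24 days = August 16, 2007.
Tolling adds 44 days: August 16, 2007 + 44 days = September 29, 2007.
September 29, 2007 is Saturday; September 30, 2007 is Sunday. The next qualifying day is October 1, 2007.

October 1, 2007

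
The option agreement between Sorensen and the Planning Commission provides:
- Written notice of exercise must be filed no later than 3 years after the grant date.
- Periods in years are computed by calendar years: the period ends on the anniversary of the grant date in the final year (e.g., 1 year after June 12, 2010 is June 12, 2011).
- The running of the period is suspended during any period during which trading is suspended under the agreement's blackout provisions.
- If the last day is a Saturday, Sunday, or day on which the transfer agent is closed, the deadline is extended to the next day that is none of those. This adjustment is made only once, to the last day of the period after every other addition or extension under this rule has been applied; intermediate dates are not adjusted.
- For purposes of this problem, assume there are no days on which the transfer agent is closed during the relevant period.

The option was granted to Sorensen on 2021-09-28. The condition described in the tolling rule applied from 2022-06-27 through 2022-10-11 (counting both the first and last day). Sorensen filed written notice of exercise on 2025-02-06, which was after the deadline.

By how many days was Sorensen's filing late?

24 days

3 years after 2021-09-28 is September 28, 2024.
From June 27, 2022 through October 11, 2022 inclusive is 107 days; tolling adds 107 days: September 28, 2024 + 107 days = January 13, 2025.
January 13, 2025 is a Monday and not a day on which the transfer agent is closed, so no extension applies.
The deadline is January 13, 2025; from January 13, 2025 to February 6, 2025 is 24 days.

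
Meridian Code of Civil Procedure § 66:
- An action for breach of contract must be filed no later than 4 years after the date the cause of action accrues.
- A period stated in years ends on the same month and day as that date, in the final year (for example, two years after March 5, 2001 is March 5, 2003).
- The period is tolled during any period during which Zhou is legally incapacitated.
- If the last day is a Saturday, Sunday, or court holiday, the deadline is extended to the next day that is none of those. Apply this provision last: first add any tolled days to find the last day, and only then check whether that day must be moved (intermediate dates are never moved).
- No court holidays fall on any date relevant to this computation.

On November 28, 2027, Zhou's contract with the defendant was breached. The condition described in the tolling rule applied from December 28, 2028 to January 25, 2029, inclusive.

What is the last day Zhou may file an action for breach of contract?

December 29, 2031

4 years after November 28, 2027 is November 28, 2031.
From December 28, 2028 through January 25, 2029 inclusive is 29 days; tolling adds 29 days: November 28, 2031 + 29 days = December 27, 2031.
December 27, 2031 is Saturday; December 28, 2031 is Sunday. The next qualifying day is December 29, 2031.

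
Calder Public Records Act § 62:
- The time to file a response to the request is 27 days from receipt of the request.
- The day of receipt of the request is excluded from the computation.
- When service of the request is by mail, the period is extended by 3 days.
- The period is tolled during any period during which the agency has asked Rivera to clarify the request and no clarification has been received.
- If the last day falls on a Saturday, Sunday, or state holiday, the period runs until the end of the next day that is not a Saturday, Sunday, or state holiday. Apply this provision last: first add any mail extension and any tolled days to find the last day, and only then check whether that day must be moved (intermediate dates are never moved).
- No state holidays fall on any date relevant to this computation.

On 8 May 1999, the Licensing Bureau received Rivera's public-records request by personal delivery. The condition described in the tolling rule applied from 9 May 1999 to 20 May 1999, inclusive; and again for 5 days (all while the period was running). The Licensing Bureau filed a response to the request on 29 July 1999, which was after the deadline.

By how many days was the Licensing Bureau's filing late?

27 days after 8 May 1999 is June 4, 1999.
Service was not by mail, so no mail extension applies.
From May 9, 1999 through May 20, 1999 inclusive is 12 days; tolling adds 12 days: June 4, 1999 + 12 days = June 16, 1999.
Tolling adds 5 days: June 16, 1999 + 5 days = June 21, 1999.
June 21, 1999 is a Monday and not a state holiday, so no extension applies.
The deadline is June 21, 1999; from June 21, 1999 to July 29, 1999 is 38 days.

38 days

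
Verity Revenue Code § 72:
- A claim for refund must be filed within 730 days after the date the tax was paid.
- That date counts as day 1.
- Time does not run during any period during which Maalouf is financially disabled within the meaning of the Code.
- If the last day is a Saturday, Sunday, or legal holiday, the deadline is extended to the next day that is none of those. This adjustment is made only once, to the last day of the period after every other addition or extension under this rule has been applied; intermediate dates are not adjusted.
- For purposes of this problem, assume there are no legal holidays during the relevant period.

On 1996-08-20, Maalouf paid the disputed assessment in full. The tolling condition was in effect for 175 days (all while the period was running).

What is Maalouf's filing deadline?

Counting 1996-08-20 as day 1, day 730 is August 19, 1998.
Tolling adds 175 days: August 19, 1998 + 175 days = February 10, 1999.
February 10, 1999 is a Wednesday and not a legal holiday, so no extension applies.

February 10, 1999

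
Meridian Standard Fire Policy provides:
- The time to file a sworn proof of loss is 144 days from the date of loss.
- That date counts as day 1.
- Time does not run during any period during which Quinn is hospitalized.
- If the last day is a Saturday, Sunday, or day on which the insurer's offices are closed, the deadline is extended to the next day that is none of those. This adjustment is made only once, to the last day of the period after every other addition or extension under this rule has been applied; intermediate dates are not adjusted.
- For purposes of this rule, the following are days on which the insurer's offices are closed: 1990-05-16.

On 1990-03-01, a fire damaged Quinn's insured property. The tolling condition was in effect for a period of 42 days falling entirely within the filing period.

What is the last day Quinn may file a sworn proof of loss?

Counting 1990-03-01 as day 1, day 144 is July 22, 1990.
Tolling adds 42 days: July 22, 1990 + 42 days = September 2, 1990.
September 2, 1990 is Sunday. The next qualifying day is September 3, 1990.

September 3, 1990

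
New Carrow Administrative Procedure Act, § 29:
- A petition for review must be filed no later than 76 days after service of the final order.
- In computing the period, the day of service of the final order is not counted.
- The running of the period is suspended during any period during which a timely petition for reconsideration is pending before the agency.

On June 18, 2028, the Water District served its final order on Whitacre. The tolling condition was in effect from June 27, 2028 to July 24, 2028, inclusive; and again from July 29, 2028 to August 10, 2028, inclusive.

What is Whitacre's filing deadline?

76 days after June 18, 2028 is September 2, 2028.
From June 27, 2028 through July 24, 2028 inclusive is 28 days; tolling adds 28 days: September 2, 2028 + 28 days = September 30, 2028.
From July 29, 2028 through August 10, 2028 inclusive is 13 days; tolling adds 13 days: September 30, 2028 + 13 days = October 13, 2028.

October 13, 2028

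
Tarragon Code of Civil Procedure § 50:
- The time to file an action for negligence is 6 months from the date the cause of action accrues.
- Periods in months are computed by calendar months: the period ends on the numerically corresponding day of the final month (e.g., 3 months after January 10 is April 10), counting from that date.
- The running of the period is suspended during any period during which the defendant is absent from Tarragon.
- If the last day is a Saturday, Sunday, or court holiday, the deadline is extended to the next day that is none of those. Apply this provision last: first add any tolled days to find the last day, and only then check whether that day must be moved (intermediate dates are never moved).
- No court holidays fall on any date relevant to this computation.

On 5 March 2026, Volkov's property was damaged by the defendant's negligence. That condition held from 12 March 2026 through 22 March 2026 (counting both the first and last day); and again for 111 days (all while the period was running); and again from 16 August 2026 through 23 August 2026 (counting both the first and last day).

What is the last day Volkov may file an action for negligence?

6 months after 5 March 2026 is September 5, 2026.
From March 12, 2026 through March 22, 2026 inclusive is 11 days; tolling adds 11 days: September 5, 2026 + 11 days = September 16, 2026.
Tolling adds 111 days: September 16, 2026 + 111 days = January 5, 2027.
From August 16, 2026 through August 23, 2026 inclusive is 8 days; tolling adds 8 days: January 5, 2027 + 8 days = January 13, 2027.
January 13, 2027 is a Wednesday and not a court holiday, so no extension applies.

January 13, 2027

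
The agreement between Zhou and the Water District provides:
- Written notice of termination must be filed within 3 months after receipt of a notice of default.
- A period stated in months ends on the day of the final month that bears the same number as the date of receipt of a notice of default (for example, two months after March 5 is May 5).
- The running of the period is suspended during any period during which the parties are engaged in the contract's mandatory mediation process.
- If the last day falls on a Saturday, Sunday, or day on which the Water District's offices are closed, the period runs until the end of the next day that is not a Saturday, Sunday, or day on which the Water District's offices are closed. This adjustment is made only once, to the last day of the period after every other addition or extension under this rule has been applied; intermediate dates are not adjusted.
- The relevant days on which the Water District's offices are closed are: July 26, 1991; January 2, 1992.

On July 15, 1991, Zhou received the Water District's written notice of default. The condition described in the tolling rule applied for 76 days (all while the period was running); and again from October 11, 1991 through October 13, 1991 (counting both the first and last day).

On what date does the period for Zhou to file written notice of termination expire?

3 months after July 15, 1991 is October 15, 1991.
Tolling adds 76 days: October 15, 1991 + 76 days = December 30, 1991.
From October 11, 1991 through October 13, 1991 inclusive is 3 days; tolling adds 3 days: December 30, 1991 + 3 days = January 2, 1992.
January 2, 1992 is a listed holiday. The next qualifying day is January 3, 1992.

January 3, 1992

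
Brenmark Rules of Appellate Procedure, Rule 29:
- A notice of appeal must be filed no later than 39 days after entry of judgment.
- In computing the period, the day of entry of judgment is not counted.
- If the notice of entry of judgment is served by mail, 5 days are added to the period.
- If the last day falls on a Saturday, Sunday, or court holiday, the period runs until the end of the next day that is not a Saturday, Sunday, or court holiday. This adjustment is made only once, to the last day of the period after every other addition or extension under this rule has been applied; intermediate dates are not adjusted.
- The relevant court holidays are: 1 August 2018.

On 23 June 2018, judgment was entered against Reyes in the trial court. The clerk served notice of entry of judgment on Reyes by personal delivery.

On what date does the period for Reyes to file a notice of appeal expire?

39 days after 23 June 2018 is August 1, 2018.
Service was not by mail, so no mail extension applies.
August 1, 2018 is a listed holiday. The next qualifying day is August 2, 2018.

August 2, 2018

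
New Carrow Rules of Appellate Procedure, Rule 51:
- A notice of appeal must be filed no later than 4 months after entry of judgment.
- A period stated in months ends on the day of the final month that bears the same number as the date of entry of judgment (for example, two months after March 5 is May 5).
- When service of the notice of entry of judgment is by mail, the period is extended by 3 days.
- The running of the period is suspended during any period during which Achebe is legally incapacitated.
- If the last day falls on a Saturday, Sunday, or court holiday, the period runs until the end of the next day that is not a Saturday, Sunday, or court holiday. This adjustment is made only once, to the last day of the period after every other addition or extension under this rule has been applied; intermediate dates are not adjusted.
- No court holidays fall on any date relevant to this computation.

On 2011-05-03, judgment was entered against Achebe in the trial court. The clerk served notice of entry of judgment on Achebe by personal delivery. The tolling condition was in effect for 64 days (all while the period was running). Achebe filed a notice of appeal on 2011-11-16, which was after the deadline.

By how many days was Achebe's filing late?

9 days

4 months after 2011-05-03 is September 3, 2011.
Service was not by mail, so no mail extension applies.
Tolling adds 64 days: September 3, 2011 + 64 days = November 6, 2011.
November 6, 2011 is Sunday. The next qualifying day is November 7, 2011.
The deadline is November 7, 2011; from November 7, 2011 to November 16, 2011 is 9 days.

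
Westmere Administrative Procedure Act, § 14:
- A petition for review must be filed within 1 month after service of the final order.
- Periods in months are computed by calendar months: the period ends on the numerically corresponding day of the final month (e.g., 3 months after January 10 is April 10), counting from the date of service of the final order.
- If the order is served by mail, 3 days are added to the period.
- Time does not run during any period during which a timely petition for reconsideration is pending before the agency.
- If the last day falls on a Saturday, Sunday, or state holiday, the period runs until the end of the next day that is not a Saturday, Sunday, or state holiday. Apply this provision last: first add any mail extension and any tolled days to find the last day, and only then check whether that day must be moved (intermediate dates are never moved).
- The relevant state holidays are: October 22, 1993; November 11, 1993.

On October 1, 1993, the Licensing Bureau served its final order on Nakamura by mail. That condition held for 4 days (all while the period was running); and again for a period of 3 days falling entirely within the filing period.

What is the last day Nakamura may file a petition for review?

1 month after October 1, 1993 is November 1, 1993.
Service was by mail, adding 3 days: November 1, 1993 + 3 days = November 4, 1993.
Tolling adds 4 days: November 4, 1993 + 4 days = November 8, 1993.
Tolling adds 3 days: November 8, 1993 + 3 days = November 11, 1993.
November 11, 1993 is a listed holiday. The next qualifying day is November 12, 1993.

November 12, 1993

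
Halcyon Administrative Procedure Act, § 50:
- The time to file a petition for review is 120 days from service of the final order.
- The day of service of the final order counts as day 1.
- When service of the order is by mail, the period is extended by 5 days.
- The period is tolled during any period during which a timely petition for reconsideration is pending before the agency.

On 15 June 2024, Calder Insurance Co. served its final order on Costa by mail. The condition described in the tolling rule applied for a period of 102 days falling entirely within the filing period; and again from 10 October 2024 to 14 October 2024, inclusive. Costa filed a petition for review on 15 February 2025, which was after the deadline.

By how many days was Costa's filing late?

Counting 15 June 2024 as day 1, day 120 is October 12, 2024.
Service was by mail, adding 5 days: October 12, 2024 + 5 days = October 17, 2024.
Tolling adds 102 days: October 17, 2024 + 102 days = January 27, 2025.
From October 10, 2024 through October 14, 2024 inclusive is 5 days; tolling adds 5 days: January 27, 2025 + 5 days = February 1, 2025.
The deadline is February 1, 2025; from February 1, 2025 to February 15, 2025 is 14 days.

14 days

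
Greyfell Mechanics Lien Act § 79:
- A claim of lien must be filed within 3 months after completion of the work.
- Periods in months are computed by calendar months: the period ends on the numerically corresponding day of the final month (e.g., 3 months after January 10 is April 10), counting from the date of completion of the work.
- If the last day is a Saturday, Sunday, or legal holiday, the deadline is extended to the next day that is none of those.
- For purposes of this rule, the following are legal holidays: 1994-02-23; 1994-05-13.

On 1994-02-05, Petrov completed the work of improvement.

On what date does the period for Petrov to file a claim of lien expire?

3 months after 1994-02-05 is May 5, 1994.
May 5, 1994 is a Thursday and not a legal holiday, so no extension applies.

May 5, 1994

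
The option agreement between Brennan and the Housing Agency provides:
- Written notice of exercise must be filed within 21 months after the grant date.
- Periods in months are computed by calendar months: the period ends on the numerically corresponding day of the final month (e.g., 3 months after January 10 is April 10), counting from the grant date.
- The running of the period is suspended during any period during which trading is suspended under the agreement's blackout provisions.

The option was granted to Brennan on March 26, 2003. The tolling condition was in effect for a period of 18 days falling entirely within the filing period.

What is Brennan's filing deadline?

January 13, 2005

21 months after March 26, 2003 is December 26, 2004.
Tolling adds 18 days: December 26, 2004 + 18 days = January 13, 2005.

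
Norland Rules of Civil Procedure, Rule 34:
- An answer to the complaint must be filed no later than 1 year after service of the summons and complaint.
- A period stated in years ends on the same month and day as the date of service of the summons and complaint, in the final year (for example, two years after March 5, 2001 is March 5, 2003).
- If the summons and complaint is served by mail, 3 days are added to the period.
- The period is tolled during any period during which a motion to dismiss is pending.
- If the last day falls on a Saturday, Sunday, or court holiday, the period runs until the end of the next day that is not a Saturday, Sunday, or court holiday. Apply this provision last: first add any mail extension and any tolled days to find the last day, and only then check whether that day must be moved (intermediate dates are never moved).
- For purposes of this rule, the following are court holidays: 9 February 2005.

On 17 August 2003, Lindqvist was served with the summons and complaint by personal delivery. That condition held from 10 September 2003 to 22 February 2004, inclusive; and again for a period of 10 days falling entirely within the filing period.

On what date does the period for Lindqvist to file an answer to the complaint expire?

1 year after 17 August 2003 is August 17, 2004.
Service was not by mail, so no mail extension applies.
From September 10, 2003 through February 22, 2004 inclusive is 166 days; tolling adds 166 days: August 17, 2004 + 166 days = January 30, 2005.
Tolling adds 10 days: January 30, 2005 + 10 days = February 9, 2005.
February 9, 2005 is a listed holiday. The next qualifying day is February 10, 2005.

February 10, 2005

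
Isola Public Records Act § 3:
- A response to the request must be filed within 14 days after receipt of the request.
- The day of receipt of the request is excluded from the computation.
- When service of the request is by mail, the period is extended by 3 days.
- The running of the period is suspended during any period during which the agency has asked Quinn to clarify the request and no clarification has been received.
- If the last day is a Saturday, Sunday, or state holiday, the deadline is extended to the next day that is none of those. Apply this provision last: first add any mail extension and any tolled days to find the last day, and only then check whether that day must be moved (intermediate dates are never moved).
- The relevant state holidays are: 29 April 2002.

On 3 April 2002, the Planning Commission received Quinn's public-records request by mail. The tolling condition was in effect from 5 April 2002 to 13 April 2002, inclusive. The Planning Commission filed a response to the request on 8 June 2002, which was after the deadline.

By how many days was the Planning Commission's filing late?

14 days after 3 April 2002 is April 17, 2002.
Service was by mail, adding 3 days: April 17, 2002 + 3 days = April 20, 2002.
From April 5, 2002 through April 13, 2002 inclusive is 9 days; tolling adds 9 days: April 20, 2002 + 9 days = April 29, 2002.
April 29, 2002 is a listed holiday. The next qualifying day is April 30, 2002.
The deadline is April 30, 2002; from April 30, 2002 to June 8, 2002 is 39 days.

39 days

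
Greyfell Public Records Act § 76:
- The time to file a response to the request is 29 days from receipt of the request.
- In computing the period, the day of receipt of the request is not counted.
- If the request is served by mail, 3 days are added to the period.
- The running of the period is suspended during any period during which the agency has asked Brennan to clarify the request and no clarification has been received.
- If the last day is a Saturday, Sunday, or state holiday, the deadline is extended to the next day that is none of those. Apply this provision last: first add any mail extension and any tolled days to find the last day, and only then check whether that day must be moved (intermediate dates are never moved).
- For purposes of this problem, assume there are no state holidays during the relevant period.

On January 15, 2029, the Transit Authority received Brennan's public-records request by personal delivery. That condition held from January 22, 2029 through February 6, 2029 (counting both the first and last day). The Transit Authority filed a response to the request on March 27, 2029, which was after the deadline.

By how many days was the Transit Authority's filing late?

29 days after January 15, 2029 is February 13, 2029.
Service was not by mail, so no mail extension applies.
From January 22, 2029 through February 6, 2029 inclusive is 16 days; tolling adds 16 days: February 13, 2029 + 16 days = March 1, 2029.
March 1, 2029 is a Thursday and not a state holiday, so no extension applies.
The deadline is March 1, 2029; from March 1, 2029 to March 27, 2029 is 26 days.

26 days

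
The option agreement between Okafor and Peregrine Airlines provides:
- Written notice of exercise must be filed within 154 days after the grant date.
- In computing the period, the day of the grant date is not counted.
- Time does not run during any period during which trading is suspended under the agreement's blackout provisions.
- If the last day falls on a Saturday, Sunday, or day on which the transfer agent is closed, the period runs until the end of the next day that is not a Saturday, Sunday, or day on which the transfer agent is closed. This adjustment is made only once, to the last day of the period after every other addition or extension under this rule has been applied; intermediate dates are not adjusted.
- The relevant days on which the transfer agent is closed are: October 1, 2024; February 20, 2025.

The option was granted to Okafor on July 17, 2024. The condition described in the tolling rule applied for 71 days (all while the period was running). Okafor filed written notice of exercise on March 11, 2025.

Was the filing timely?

154 days after July 17, 2024 is December 18, 2024.
Tolling adds 71 days: December 18, 2024 + 71 days = February 27, 2025.
February 27, 2025 is a Thursday and not a day on which the transfer agent is closed, so no extension applies.
The deadline is February 27, 2025; the filing on March 11, 2025 is after that date.

No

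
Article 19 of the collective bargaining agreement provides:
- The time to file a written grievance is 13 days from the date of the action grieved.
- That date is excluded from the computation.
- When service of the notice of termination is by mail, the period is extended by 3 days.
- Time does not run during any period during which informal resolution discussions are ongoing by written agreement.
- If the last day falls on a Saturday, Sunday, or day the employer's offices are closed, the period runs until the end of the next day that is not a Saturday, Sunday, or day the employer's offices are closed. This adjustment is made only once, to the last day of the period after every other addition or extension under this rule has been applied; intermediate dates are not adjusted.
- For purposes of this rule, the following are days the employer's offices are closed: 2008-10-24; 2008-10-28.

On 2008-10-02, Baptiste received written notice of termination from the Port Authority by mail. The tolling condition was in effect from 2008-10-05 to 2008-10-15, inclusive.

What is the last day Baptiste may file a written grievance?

13 days after 2008-10-02 is October 15, 2008.
Service was by mail, adding 3 days: October 15, 2008 + 3 days = October 18, 2008.
From October 5, 2008 through October 15, 2008 inclusive is 11 days; tolling adds 11 days: October 18, 2008 + 11 days = October 29, 2008.
October 29, 2008 is a Wednesday and not a day the employer's offices are closed, so no extension applies.

October 29, 2008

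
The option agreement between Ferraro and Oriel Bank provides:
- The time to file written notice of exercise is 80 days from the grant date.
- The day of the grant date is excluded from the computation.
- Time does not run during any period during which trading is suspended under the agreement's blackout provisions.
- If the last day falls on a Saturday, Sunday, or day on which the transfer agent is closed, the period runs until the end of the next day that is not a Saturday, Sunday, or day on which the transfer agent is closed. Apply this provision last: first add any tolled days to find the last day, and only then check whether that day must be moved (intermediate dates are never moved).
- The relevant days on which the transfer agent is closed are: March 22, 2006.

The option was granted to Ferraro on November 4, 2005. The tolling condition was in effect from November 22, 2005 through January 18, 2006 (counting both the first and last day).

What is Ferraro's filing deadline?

March 23, 2006

80 days after November 4, 2005 is January 23, 2006.
From November 22, 2005 through January 18, 2006 inclusive is 58 days; tolling adds 58 days: January 23, 2006 + 58 days = March 22, 2006.
March 22, 2006 is a listed holiday. The next qualifying day is March 23, 2006.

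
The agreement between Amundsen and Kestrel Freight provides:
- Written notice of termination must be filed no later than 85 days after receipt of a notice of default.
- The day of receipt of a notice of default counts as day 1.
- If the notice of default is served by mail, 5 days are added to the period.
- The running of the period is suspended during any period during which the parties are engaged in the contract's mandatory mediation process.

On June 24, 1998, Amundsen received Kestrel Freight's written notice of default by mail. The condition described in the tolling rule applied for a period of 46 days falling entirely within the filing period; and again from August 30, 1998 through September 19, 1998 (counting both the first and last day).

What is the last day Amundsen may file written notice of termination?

November 27, 1998

Counting June 24, 1998 as day 1, day 85 is September 16, 1998.
Service was by mail, adding 5 days: September 16, 1998 + 5 days = September 21, 1998.
Tolling adds 46 days: September 21, 1998 + 46 days = November 6, 1998.
From August 30, 1998 through September 19, 1998 inclusive is 21 days; tolling adds 21 days: November 6, 1998 + 21 days = November 27, 1998.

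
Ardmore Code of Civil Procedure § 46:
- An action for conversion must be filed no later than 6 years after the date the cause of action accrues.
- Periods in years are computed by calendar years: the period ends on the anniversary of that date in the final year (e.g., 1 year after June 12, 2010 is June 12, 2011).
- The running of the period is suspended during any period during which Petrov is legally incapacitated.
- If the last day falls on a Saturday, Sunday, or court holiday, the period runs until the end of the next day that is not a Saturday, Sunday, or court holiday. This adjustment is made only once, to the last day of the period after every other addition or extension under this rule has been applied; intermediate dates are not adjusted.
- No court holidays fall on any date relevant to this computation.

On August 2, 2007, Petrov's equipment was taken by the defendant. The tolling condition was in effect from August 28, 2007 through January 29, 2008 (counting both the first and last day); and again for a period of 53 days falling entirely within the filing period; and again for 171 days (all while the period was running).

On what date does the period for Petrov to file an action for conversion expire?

August 18, 2014

6 years after August 2, 2007 is August 2, 2013.
From August 28, 2007 through January 29, 2008 inclusive is 155 days; tolling adds 155 days: August 2, 2013 + 155 days = January 4, 2014.
Tolling adds 53 days: January 4, 2014 + 53 days = February 26, 2014.
Tolling adds 171 days: February 26, 2014 + 171 days = August 16, 2014.
August 16, 2014 is Saturday; August 17, 2014 is Sunday. The next qualifying day is August 18, 2014.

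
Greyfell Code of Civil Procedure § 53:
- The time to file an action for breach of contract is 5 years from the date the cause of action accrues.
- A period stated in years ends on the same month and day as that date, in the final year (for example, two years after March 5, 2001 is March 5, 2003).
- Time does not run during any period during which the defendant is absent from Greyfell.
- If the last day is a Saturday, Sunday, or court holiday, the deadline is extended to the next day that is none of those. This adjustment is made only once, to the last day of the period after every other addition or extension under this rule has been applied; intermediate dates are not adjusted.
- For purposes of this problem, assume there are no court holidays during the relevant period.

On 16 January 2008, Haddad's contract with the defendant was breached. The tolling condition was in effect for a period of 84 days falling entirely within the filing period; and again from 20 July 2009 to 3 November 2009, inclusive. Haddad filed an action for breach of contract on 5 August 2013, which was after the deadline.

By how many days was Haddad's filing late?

10 days

5 years after 16 January 2008 is January 16, 2013.
Tolling adds 84 days: January 16, 2013 + 84 days = April 10, 2013.
From July 20, 2009 through November 3, 2009 inclusive is 107 days; tolling adds 107 days: April 10, 2013 + 107 days = July 26, 2013.
July 26, 2013 is a Friday and not a court holiday, so no extension applies.
The deadline is July 26, 2013; from July 26, 2013 to August 5, 2013 is 10 days.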